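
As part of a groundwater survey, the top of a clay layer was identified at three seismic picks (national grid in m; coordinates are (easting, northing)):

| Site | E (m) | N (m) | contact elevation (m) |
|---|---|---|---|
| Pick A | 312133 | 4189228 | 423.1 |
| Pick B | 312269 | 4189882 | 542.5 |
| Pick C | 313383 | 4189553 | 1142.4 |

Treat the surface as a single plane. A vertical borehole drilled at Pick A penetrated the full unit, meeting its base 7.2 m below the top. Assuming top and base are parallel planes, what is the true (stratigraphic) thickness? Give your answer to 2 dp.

6.28 m

Let the plane be z = a·E + b·N + c.
Pick B−Pick A: 136a + 654b = 119.4;  Pick C−Pick A: 1250a + 325b = 719.3.
Solving gives a = 0.55815, b = 0.06650.
|∇z| = √(a²+b²) = 0.56210, so dip δ = arctan(0.56210) = 29.34°.
True thickness = vertical thickness × cos δ = 7.2 × cos 29.34° = 6.28 m.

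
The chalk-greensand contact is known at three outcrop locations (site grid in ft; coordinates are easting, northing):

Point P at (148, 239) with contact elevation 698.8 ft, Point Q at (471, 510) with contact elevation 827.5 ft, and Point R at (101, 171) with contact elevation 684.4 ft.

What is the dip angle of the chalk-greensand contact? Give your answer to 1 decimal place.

Let the plane be z = a·easting + b·northing + c.
Point Q−Point P: 323a + 271b = 128.7;  Point R−Point P: −47a − 68b = −14.4.
Solving gives a = 0.52554, b = −0.15148.
Gradient magnitude |∇z| = √(a² + b²) = √(0.27620 + 0.02295) = 0.54694.
True dip = arctan(0.54694) = 28.7°, dipping toward WNW (azimuth ≈ 286°).

28.7°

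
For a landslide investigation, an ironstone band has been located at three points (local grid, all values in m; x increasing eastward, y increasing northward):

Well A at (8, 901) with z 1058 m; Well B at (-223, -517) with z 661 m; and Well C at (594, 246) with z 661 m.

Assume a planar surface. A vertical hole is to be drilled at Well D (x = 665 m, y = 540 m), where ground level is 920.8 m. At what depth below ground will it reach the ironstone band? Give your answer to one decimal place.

Let the plane be z = a·x + b·y + c.
Well B−Well A: −231a − 1418b = −397;  Well C−Well A: 586a − 655b = −397.
Solving gives a = −0.30838, b = 0.33021.
Then c = 1058 − a·8 − b·901 = 762.95.
At (665, 540): z_contact = −205.08 + 178.31 + 762.95 = 736.19 m.
Depth below ground = 920.8 − 736.19 = 184.6 m.

184.6 m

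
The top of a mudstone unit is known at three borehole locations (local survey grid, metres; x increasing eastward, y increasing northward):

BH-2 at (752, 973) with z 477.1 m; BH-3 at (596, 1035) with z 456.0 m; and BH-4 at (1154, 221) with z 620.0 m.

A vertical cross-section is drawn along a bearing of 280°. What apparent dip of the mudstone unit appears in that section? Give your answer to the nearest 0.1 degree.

Two edge vectors: BH-2→BH-3 = (-156, 62, -21.1), BH-2→BH-4 = (402, -752, 142.9).
Normal n = (BH-2→BH-3) × (BH-2→BH-4) = (-7007.4, 13810.2, 92388).
So ∂z/∂x = −n_x/n_z = 0.07585 and ∂z/∂y = −n_y/n_z = −0.14948.
Unit vector along 280° is (sin 280°, cos 280°) = (-0.9848, 0.1736).
Slope in that direction = a·(-0.9848) + b·(0.1736) = −0.10065.
Apparent dip = arctan|0.10065| = 5.7° (true dip is 9.5°, so apparent ≤ true as expected).

5.7°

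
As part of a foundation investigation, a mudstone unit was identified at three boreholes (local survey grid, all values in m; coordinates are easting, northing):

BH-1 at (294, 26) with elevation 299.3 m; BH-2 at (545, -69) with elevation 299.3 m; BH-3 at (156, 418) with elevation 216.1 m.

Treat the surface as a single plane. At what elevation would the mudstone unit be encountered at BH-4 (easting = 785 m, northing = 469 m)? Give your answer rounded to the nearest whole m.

145 m

Let the plane be z = a·easting + b·northing + c.
BH-2−BH-1: 251a − 95b = 0;  BH-3−BH-1: −138a + 392b = −83.2.
Solving gives a = −0.09268, b = −0.24487.
Then c = 299.3 − a·294 − b·26 = 332.91.
At (785, 469): z = −72.8 − 114.8 + 332.91 = 145.3 m.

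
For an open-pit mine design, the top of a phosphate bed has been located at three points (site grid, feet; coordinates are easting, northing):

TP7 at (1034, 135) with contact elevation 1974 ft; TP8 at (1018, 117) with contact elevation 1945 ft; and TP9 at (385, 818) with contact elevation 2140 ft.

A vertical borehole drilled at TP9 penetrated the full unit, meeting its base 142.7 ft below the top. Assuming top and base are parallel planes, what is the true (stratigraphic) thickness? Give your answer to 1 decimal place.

Two edge vectors: TP7→TP8 = (-16, -18, -29), TP7→TP9 = (-649, 683, 166).
Normal n = (TP7→TP8) × (TP7→TP9) = (16819, 21477, -22610).
So ∂z/∂easting = −n_x/n_z = 0.74387 and ∂z/∂northing = −n_y/n_z = 0.94989.
|∇z| = √(a²+b²) = 1.20650, so dip δ = arctan(1.20650) = 50.35°.
True thickness = vertical thickness × cos δ = 142.7 × cos 50.35° = 91.1 ft.

91.1 ft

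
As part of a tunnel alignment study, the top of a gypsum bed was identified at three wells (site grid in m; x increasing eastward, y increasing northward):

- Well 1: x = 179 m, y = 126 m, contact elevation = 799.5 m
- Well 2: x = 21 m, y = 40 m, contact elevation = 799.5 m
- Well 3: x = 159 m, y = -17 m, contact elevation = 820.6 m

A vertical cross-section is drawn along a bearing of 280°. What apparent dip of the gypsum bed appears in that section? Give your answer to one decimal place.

Let the plane be z = a·x + b·y + c.
Well 2−Well 1: −158a − 86b = 0;  Well 3−Well 1: −20a − 143b = 21.1.
Solving gives a = 0.08693, b = −0.15971.
Unit vector along 280° is (sin 280°, cos 280°) = (-0.9848, 0.1736).
Slope in that direction = a·(-0.9848) + b·(0.1736) = −0.11334.
Apparent dip = arctan|0.11334| = 6.5° (true dip is 10.3°, so apparent ≤ true as expected).

6.5°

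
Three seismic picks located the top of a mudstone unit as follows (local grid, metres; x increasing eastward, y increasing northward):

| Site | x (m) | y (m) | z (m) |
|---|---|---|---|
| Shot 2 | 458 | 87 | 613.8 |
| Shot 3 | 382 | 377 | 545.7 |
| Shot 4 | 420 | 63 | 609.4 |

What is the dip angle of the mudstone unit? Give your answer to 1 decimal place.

Let the plane be z = a·x + b·y + c.
Shot 3−Shot 2: −76a + 290b = −68.1;  Shot 4−Shot 2: −38a − 24b = −4.4.
Solving gives a = 0.22660, b = −0.17544.
Gradient magnitude |∇z| = √(a² + b²) = √(0.05135 + 0.03078) = 0.28658.
True dip = arctan(0.28658) = 16.0°, dipping toward NW (azimuth ≈ 308°).

16.0°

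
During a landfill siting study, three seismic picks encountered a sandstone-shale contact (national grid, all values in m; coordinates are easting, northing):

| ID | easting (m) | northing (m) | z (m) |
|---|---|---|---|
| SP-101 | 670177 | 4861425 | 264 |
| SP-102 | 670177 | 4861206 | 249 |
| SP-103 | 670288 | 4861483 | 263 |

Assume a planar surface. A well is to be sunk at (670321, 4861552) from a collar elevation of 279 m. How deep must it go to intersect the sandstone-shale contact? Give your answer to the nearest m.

Two edge vectors: SP-101→SP-102 = (0, -219, -15), SP-101→SP-103 = (111, 58, -1).
Normal n = (SP-101→SP-102) × (SP-101→SP-103) = (1089, -1665, 24309).
So ∂z/∂easting = −n_x/n_z = −0.04479822 and ∂z/∂northing = −n_y/n_z = 0.06849315.
Intercept c from SP-101: 264 + 30022.74 − 332974.32 = −302687.58.
At (670321, 4861552): z_contact = −30029.2 + 332983.0 − 302687.58 = 266.2 m.
Depth below ground = 279 − 266.2 = 13 m.

13 m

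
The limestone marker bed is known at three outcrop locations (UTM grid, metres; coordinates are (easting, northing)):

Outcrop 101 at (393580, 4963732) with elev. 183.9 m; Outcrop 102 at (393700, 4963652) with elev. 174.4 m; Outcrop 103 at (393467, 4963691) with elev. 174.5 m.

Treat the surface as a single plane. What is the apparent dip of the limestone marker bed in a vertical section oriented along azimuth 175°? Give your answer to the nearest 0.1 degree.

Let the plane be z = a·E + b·N + c.
Outcrop 102−Outcrop 101: 120a − 80b = −9.5;  Outcrop 103−Outcrop 101: −113a − 41b = −9.4.
Solving gives a = 0.02597, b = 0.15770.
Unit vector along 175° is (sin 175°, cos 175°) = (0.0872, -0.9962).
Slope in that direction = a·(0.0872) + b·(-0.9962) = −0.15484.
Apparent dip = arctan|0.15484| = 8.8° (true dip is 9.1°, so apparent ≤ true as expected).

8.8°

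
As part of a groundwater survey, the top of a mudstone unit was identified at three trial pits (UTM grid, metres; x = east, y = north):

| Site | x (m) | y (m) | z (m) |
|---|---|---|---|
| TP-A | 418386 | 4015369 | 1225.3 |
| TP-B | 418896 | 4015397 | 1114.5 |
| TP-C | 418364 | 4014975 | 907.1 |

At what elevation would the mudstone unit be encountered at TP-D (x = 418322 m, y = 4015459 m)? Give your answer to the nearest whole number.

1316 m

Let the plane be z = a·x + b·y + c.
TP-B−TP-A: 510a + 28b = −110.8;  TP-C−TP-A: −22a − 394b = −318.2.
Solving gives a = −0.26239891, b = 0.82226593.
Then c = 1225.3 − a·418386 − b·4015369 = −3190691.79.
At (418322, 4015459): z = −109767.2 + 3301775.1 − 3190691.79 = 1316.1 m.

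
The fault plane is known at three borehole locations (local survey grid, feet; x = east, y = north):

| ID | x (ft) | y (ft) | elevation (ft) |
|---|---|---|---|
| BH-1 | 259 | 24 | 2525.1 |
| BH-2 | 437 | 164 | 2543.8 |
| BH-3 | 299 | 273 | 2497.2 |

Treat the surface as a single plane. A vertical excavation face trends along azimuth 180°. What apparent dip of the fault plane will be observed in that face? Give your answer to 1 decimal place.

Two edge vectors: BH-1→BH-2 = (178, 140, 18.7), BH-1→BH-3 = (40, 249, -27.9).
Normal n = (BH-1→BH-2) × (BH-1→BH-3) = (-8562.3, 5714.2, 38722).
So ∂z/∂x = −n_x/n_z = 0.22112 and ∂z/∂y = −n_y/n_z = −0.14757.
Unit vector along 180° is (sin 180°, cos 180°) = (0.0000, -1.0000).
Slope in that direction = a·(0.0000) + b·(-1.0000) = 0.14757.
Apparent dip = arctan|0.14757| = 8.4° (true dip is 14.9°, so apparent ≤ true as expected).

8.4°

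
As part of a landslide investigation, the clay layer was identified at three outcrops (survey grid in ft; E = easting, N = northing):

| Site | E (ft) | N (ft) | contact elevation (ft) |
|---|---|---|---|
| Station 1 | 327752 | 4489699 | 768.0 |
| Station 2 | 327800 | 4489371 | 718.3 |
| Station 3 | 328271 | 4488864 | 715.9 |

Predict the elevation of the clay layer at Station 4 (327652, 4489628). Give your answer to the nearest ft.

737 ft

Let the plane be z = a·E + b·N + c.
Station 2−Station 1: 48a − 328b = −49.7;  Station 3−Station 1: 519a − 835b = −52.1.
Solving gives a = 0.18755532, b = 0.17897151.
Then c = 768 − a·327752 − b·4489699 = −864231.84.
At (327652, 4489628): z = 61452.9 + 803515.5 − 864231.84 = 736.5 ft.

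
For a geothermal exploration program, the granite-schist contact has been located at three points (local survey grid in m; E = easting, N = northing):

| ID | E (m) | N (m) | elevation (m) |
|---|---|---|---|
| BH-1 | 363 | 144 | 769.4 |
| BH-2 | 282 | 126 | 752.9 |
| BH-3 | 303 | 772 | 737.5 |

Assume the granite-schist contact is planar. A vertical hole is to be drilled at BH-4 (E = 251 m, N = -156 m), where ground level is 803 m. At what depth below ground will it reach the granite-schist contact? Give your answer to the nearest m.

48 m

Let the plane be z = a·E + b·N + c.
BH-2−BH-1: −81a − 18b = −16.5;  BH-3−BH-1: −60a + 628b = −31.9.
Solving gives a = 0.21052, b = −0.03068.
Then c = 769.4 − a·363 − b·144 = 697.40.
At (251, -156): z_contact = 52.8 + 4.8 + 697.40 = 755.0 m.
Depth below ground = 803 − 755.0 = 48 m.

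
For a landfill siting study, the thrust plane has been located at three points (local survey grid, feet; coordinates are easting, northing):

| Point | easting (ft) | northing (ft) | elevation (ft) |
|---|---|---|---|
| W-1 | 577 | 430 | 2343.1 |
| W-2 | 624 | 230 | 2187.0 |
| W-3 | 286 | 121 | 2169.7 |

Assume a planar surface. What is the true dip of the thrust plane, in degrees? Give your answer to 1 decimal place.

Let the plane be z = a·easting + b·northing + c.
W-2−W-1: 47a − 200b = −156.1;  W-3−W-1: −291a − 309b = −173.4.
Solving gives a = −0.18639, b = 0.73670.
Gradient magnitude |∇z| = √(a² + b²) = √(0.03474 + 0.54272) = 0.75991.
True dip = arctan(0.75991) = 37.2°, dipping toward SSE (azimuth ≈ 166°).

37.2°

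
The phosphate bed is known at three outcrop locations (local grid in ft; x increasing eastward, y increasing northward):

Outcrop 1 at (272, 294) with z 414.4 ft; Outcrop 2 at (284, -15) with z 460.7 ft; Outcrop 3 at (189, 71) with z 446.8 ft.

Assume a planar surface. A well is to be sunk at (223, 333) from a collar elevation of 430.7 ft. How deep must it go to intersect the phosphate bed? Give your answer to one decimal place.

Let the plane be z = a·x + b·y + c.
Outcrop 2−Outcrop 1: 12a − 309b = 46.3;  Outcrop 3−Outcrop 1: −83a − 223b = 32.4.
Solving gives a = 0.01106, b = −0.14941.
Then c = 414.4 − a·272 − b·294 = 455.32.
At (223, 333): z_contact = 2.47 − 49.75 + 455.32 = 408.03 ft.
Depth below ground = 430.7 − 408.03 = 22.7 ft.

22.7 ft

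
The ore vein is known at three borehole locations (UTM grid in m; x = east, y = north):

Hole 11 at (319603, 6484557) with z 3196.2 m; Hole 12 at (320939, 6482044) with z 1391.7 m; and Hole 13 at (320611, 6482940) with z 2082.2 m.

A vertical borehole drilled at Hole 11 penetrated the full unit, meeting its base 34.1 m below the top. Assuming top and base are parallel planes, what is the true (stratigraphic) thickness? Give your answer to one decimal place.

24.8 m

Two edge vectors: Hole 11→Hole 12 = (1336, -2513, -1804.5), Hole 11→Hole 13 = (1008, -1617, -1114).
Normal n = (Hole 11→Hole 12) × (Hole 11→Hole 13) = (-118394.5, -330632, 372792).
So ∂z/∂x = −n_x/n_z = 0.31759 and ∂z/∂y = −n_y/n_z = 0.88691.
|∇z| = √(a²+b²) = 0.94205, so dip δ = arctan(0.94205) = 43.29°.
True thickness = vertical thickness × cos δ = 34.1 × cos 43.29° = 24.8 m.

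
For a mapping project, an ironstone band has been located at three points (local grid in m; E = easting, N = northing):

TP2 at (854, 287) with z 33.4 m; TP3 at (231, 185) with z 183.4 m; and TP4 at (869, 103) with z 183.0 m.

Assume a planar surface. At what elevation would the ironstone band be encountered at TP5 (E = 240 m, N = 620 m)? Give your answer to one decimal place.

-175.0 m

Let the plane be z = a·E + b·N + c.
TP3−TP2: −623a − 102b = 150;  TP4−TP2: 15a − 184b = 149.6.
Solving gives a = −0.10624, b = −0.82170.
Then c = 33.4 − a·854 − b·287 = 359.96.
At (240, 620): z = −25.5 − 509.5 + 359.96 = -175.0 m.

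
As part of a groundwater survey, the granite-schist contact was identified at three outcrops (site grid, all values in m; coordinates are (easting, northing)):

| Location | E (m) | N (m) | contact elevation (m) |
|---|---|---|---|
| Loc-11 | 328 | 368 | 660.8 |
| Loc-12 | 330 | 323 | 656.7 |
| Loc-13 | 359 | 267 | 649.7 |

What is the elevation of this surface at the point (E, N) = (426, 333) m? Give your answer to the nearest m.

651 m

Two edge vectors: Loc-11→Loc-12 = (2, -45, -4.1), Loc-11→Loc-13 = (31, -101, -11.1).
Normal n = (Loc-11→Loc-12) × (Loc-11→Loc-13) = (85.4, -104.9, 1193).
So ∂z/∂E = −n_x/n_z = −0.07158 and ∂z/∂N = −n_y/n_z = 0.08793.
Intercept c from Loc-11: 660.8 + 23.48 − 32.36 = 651.92.
At (426, 333): z = −30.5 + 29.3 + 651.92 = 650.7 m.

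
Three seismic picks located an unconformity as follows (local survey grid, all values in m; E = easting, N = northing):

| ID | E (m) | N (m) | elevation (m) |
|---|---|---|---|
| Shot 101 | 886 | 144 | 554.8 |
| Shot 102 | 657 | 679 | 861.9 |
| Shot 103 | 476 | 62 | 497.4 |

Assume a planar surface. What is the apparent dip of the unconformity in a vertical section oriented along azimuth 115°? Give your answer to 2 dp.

Let the plane be z = a·E + b·N + c.
Shot 102−Shot 101: −229a + 535b = 307.1;  Shot 103−Shot 101: −410a − 82b = −57.4.
Solving gives a = 0.02321, b = 0.58395.
Unit vector along 115° is (sin 115°, cos 115°) = (0.9063, -0.4226).
Slope in that direction = a·(0.9063) + b·(-0.4226) = −0.22575.
Apparent dip = arctan|0.22575| = 12.72° (true dip is 30.3°, so apparent ≤ true as expected).

12.72°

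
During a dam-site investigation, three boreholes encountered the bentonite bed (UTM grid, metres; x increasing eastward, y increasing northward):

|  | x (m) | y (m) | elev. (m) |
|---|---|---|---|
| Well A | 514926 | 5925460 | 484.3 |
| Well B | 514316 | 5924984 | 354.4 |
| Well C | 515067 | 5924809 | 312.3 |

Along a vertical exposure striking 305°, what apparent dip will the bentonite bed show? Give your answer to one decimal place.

Let the plane be z = a·x + b·y + c.
Well B−Well A: −610a − 476b = −129.9;  Well C−Well A: 141a − 651b = −172.
Solving gives a = 0.00580, b = 0.26547.
Unit vector along 305° is (sin 305°, cos 305°) = (-0.8192, 0.5736).
Slope in that direction = a·(-0.8192) + b·(0.5736) = 0.14751.
Apparent dip = arctan|0.14751| = 8.4° (true dip is 14.9°, so apparent ≤ true as expected).

8.4°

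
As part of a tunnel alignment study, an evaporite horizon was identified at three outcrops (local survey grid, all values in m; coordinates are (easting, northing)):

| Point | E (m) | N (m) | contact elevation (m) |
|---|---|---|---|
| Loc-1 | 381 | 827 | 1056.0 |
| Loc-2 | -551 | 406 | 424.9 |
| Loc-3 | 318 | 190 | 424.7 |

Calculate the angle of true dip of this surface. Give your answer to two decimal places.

Two edge vectors: Loc-1→Loc-2 = (-932, -421, -631.1), Loc-1→Loc-3 = (-63, -637, -631.3).
Normal n = (Loc-1→Loc-2) × (Loc-1→Loc-3) = (-136233.4, -548612.3, 567161).
So ∂z/∂E = −n_x/n_z = 0.24020 and ∂z/∂N = −n_y/n_z = 0.96730.
Gradient magnitude |∇z| = √(a² + b²) = √(0.05770 + 0.93566) = 0.99667.
True dip = arctan(0.99667) = 44.90°, dipping toward SSW (azimuth ≈ 194°).

44.90°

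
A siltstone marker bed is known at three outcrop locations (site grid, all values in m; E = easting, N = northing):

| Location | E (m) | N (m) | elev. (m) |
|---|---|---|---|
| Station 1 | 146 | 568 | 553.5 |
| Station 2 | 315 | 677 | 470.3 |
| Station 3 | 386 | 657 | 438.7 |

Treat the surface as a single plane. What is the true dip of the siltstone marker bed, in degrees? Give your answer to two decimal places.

Let the plane be z = a·E + b·N + c.
Station 2−Station 1: 169a + 109b = −83.2;  Station 3−Station 1: 240a + 89b = −114.8.
Solving gives a = −0.45943, b = −0.05098.
Gradient magnitude |∇z| = √(a² + b²) = √(0.21108 + 0.00260) = 0.46225.
True dip = arctan(0.46225) = 24.81°, dipping toward E (azimuth ≈ 084°).

24.81°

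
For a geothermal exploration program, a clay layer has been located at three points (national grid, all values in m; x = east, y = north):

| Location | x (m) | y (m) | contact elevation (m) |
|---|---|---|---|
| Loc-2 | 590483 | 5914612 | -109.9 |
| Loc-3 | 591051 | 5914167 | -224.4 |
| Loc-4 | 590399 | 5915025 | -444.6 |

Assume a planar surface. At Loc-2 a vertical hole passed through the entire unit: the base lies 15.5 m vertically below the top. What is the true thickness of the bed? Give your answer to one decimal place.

Two edge vectors: Loc-2→Loc-3 = (568, -445, -114.5), Loc-2→Loc-4 = (-84, 413, -334.7).
Normal n = (Loc-2→Loc-3) × (Loc-2→Loc-4) = (196230, 199727.6, 197204).
So ∂z/∂x = −n_x/n_z = −0.99506 and ∂z/∂y = −n_y/n_z = −1.01280.
|∇z| = √(a²+b²) = 1.41983, so dip δ = arctan(1.41983) = 54.84°.
True thickness = vertical thickness × cos δ = 15.5 × cos 54.84° = 8.9 m.

8.9 m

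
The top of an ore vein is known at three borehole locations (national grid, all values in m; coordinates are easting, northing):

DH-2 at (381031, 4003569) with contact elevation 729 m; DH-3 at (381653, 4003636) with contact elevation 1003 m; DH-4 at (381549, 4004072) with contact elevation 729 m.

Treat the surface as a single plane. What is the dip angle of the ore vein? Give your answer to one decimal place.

35.4°

Let the plane be z = a·easting + b·northing + c.
DH-3−DH-2: 622a + 67b = 274;  DH-4−DH-2: 518a + 503b = 0.
Solving gives a = 0.49548, b = −0.51025.
Gradient magnitude |∇z| = √(a² + b²) = √(0.24550 + 0.26036) = 0.71124.
True dip = arctan(0.71124) = 35.4°, dipping toward NW (azimuth ≈ 316°).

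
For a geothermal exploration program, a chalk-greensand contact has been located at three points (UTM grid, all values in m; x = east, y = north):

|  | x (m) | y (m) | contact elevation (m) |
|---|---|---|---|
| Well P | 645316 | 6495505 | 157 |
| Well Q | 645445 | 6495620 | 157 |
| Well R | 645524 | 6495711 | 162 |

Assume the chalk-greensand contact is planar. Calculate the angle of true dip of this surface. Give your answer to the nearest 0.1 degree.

Let the plane be z = a·x + b·y + c.
Well Q−Well P: 129a + 115b = 0;  Well R−Well P: 208a + 206b = 5.
Solving gives a = −0.21665, b = 0.24303.
Gradient magnitude |∇z| = √(a² + b²) = √(0.04694 + 0.05906) = 0.32558.
True dip = arctan(0.32558) = 18.0°, dipping toward SE (azimuth ≈ 138°).

18.0°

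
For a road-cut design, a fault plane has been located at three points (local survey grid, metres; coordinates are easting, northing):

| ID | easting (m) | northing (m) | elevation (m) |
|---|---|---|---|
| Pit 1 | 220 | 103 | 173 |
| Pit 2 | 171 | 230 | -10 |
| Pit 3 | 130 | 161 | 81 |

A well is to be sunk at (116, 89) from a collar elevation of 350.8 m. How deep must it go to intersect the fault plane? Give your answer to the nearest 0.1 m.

171.3 m

Let the plane be z = a·easting + b·northing + c.
Pit 2−Pit 1: −49a + 127b = −183;  Pit 3−Pit 1: −90a + 58b = −92.
Solving gives a = 0.12459, b = −1.39287.
Then c = 173 − a·220 − b·103 = 289.06.
At (116, 89): z_contact = 14.45 − 123.97 + 289.06 = 179.54 m.
Depth below ground = 350.8 − 179.54 = 171.3 m.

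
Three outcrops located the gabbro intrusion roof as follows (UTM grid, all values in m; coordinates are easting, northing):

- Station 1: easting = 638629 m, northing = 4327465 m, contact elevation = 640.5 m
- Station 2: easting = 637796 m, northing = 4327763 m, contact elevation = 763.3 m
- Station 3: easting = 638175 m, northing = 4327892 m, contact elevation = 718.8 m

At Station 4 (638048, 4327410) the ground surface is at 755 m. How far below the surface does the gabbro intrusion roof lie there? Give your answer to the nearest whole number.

Two edge vectors: Station 1→Station 2 = (-833, 298, 122.8), Station 1→Station 3 = (-454, 427, 78.3).
Normal n = (Station 1→Station 2) × (Station 1→Station 3) = (-29102.2, 9472.7, -220399).
So ∂z/∂easting = −n_x/n_z = −0.13204325 and ∂z/∂northing = −n_y/n_z = 0.04297978.
Intercept c from Station 1: 640.5 + 84326.65 − 185993.48 = −101026.34.
At (638048, 4327410): z_contact = −84249.9 + 185991.1 − 101026.34 = 714.9 m.
Depth below ground = 755 − 714.9 = 40 m.

40 m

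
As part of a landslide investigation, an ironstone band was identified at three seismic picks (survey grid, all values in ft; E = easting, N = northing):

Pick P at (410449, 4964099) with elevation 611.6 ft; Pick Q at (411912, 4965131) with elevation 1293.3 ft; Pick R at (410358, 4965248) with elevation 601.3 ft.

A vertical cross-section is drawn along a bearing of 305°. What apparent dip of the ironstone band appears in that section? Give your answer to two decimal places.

Let the plane be z = a·E + b·N + c.
Pick Q−Pick P: 1463a + 1032b = 681.7;  Pick R−Pick P: −91a + 1149b = −10.3.
Solving gives a = 0.44729, b = 0.02646.
Unit vector along 305° is (sin 305°, cos 305°) = (-0.8192, 0.5736).
Slope in that direction = a·(-0.8192) + b·(0.5736) = −0.35122.
Apparent dip = arctan|0.35122| = 19.35° (true dip is 24.1°, so apparent ≤ true as expected).

19.35°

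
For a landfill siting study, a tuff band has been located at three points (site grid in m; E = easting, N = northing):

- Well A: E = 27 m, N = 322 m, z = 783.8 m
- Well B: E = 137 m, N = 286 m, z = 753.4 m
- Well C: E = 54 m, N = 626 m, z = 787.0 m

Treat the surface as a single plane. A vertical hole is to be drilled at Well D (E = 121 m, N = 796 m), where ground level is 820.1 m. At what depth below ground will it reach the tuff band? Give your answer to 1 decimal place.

Two edge vectors: Well A→Well B = (110, -36, -30.4), Well A→Well C = (27, 304, 3.2).
Normal n = (Well A→Well B) × (Well A→Well C) = (9126.4, -1172.8, 34412).
So ∂z/∂E = −n_x/n_z = −0.26521 and ∂z/∂N = −n_y/n_z = 0.03408.
Intercept c from Well A: 783.8 + 7.16 − 10.97 = 779.99.
At (121, 796): z_contact = −32.09 + 27.13 + 779.99 = 775.02 m.
Depth below ground = 820.1 − 775.02 = 45.1 m.

45.1 m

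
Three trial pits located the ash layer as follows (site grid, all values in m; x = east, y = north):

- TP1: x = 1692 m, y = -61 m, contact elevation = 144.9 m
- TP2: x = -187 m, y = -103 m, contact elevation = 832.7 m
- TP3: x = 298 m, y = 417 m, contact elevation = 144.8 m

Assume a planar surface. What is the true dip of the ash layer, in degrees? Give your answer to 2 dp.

Let the plane be z = a·x + b·y + c.
TP2−TP1: −1879a − 42b = 687.8;  TP3−TP1: −1394a + 478b = −0.1.
Solving gives a = −0.34364, b = −1.00237.
Gradient magnitude |∇z| = √(a² + b²) = √(0.11809 + 1.00475) = 1.05964.
True dip = arctan(1.05964) = 46.66°, dipping toward NNE (azimuth ≈ 019°).

46.66°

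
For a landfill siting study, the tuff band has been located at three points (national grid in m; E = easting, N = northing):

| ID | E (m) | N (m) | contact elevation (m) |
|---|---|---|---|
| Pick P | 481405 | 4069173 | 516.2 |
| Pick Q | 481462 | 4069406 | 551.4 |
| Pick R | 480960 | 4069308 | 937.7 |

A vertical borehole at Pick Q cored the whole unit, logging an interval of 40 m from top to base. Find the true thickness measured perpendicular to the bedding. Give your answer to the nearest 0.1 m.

Let the plane be z = a·E + b·N + c.
Pick Q−Pick P: 57a + 233b = 35.2;  Pick R−Pick P: −445a + 135b = 421.5.
Solving gives a = −0.83909, b = 0.35634.
|∇z| = √(a²+b²) = 0.91162, so dip δ = arctan(0.91162) = 42.35°.
True thickness = vertical thickness × cos δ = 40 × cos 42.35° = 29.6 m.

29.6 m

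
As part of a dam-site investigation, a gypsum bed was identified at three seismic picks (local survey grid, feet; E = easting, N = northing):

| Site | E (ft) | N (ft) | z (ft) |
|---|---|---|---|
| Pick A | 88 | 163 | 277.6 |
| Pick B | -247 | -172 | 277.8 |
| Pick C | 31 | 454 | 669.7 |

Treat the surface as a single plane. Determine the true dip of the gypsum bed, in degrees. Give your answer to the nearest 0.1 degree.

57.9°

Two edge vectors: Pick A→Pick B = (-335, -335, 0.2), Pick A→Pick C = (-57, 291, 392.1).
Normal n = (Pick A→Pick B) × (Pick A→Pick C) = (-131411.7, 131342.1, -116580).
So ∂z/∂E = −n_x/n_z = −1.12722 and ∂z/∂N = −n_y/n_z = 1.12663.
Gradient magnitude |∇z| = √(a² + b²) = √(1.27063 + 1.26929) = 1.59371.
True dip = arctan(1.59371) = 57.9°, dipping toward SE (azimuth ≈ 135°).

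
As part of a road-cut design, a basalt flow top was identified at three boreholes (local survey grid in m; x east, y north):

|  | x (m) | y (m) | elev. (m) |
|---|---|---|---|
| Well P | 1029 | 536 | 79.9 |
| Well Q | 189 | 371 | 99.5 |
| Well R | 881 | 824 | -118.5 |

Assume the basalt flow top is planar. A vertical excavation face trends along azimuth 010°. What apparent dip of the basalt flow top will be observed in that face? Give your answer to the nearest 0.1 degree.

Let the plane be z = a·x + b·y + c.
Well Q−Well P: −840a − 165b = 19.6;  Well R−Well P: −148a + 288b = −198.4.
Solving gives a = 0.10172, b = −0.63662.
Unit vector along 010° is (sin 10°, cos 10°) = (0.1736, 0.9848).
Slope in that direction = a·(0.1736) + b·(0.9848) = −0.60928.
Apparent dip = arctan|0.60928| = 31.4° (true dip is 32.8°, so apparent ≤ true as expected).

31.4°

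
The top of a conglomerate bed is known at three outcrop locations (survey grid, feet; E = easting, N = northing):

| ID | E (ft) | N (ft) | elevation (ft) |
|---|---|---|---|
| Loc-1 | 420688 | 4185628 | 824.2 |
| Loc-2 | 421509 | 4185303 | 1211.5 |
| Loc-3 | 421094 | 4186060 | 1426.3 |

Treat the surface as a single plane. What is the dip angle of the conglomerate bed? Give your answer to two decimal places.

Two edge vectors: Loc-1→Loc-2 = (821, -325, 387.3), Loc-1→Loc-3 = (406, 432, 602.1).
Normal n = (Loc-1→Loc-2) × (Loc-1→Loc-3) = (-362996.1, -337080.3, 486622).
So ∂z/∂E = −n_x/n_z = 0.74595 and ∂z/∂N = −n_y/n_z = 0.69269.
Gradient magnitude |∇z| = √(a² + b²) = √(0.55644 + 0.47983) = 1.01797.
True dip = arctan(1.01797) = 45.51°, dipping toward SW (azimuth ≈ 227°).

45.51°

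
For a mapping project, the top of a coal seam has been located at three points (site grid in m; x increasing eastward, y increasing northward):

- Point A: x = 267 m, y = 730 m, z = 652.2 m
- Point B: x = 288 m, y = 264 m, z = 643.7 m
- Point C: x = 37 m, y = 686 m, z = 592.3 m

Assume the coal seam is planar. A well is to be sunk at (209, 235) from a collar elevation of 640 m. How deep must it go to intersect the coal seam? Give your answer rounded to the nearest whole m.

Two edge vectors: Point A→Point B = (21, -466, -8.5), Point A→Point C = (-230, -44, -59.9).
Normal n = (Point A→Point B) × (Point A→Point C) = (27539.4, 3212.9, -108104).
So ∂z/∂x = −n_x/n_z = 0.25475 and ∂z/∂y = −n_y/n_z = 0.02972.
Intercept c from Point A: 652.2 − 68.02 − 21.70 = 562.49.
At (209, 235): z_contact = 53.2 + 7.0 + 562.49 = 622.7 m.
Depth below ground = 640 − 622.7 = 17 m.

17 m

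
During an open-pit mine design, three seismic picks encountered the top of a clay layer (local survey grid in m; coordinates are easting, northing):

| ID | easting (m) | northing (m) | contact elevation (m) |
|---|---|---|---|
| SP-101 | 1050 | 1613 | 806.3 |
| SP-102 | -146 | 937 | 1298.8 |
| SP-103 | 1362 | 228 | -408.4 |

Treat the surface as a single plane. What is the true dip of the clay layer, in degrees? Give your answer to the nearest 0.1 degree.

46.8°

Let the plane be z = a·easting + b·northing + c.
SP-102−SP-101: −1196a − 676b = 492.5;  SP-103−SP-101: 312a − 1385b = −1214.7.
Solving gives a = −0.80501, b = 0.69569.
Gradient magnitude |∇z| = √(a² + b²) = √(0.64804 + 0.48399) = 1.06397.
True dip = arctan(1.06397) = 46.8°, dipping toward SE (azimuth ≈ 131°).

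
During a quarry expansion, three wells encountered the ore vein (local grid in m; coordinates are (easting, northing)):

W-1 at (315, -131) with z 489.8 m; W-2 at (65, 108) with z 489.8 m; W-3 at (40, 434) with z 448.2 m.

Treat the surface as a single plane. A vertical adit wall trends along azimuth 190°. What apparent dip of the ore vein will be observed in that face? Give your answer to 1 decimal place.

9.0°

Two edge vectors: W-1→W-2 = (-250, 239, 0), W-1→W-3 = (-275, 565, -41.6).
Normal n = (W-1→W-2) × (W-1→W-3) = (-9942.4, -10400, -75525).
So ∂z/∂E = −n_x/n_z = −0.13164 and ∂z/∂N = −n_y/n_z = −0.13770.
Unit vector along 190° is (sin 190°, cos 190°) = (-0.1736, -0.9848).
Slope in that direction = a·(-0.1736) + b·(-0.9848) = 0.15847.
Apparent dip = arctan|0.15847| = 9.0° (true dip is 10.8°, so apparent ≤ true as expected).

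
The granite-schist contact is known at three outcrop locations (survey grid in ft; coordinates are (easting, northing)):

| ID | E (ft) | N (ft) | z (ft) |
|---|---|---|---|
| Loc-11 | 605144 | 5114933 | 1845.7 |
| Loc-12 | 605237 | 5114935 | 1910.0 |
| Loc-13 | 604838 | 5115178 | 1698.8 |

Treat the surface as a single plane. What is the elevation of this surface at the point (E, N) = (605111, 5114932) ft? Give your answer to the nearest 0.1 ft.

1822.8 ft

Let the plane be z = a·E + b·N + c.
Loc-12−Loc-11: 93a + 2b = 64.3;  Loc-13−Loc-11: −306a + 245b = −146.9.
Solving gives a = 0.685869983, b = 0.257045775.
Then c = 1845.7 − a·605144 − b·5114933 = −1727976.32.
At (605111, 5114932): z = 415027.5 + 1314771.7 − 1727976.32 = 1822.8 ft.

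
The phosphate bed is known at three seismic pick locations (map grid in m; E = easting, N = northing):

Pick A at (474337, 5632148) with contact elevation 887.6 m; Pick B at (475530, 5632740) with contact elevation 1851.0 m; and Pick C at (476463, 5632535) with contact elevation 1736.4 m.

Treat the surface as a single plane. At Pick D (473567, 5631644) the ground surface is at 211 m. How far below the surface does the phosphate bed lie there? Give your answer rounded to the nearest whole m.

Two edge vectors: Pick A→Pick B = (1193, 592, 963.4), Pick A→Pick C = (2126, 387, 848.8).
Normal n = (Pick A→Pick B) × (Pick A→Pick C) = (129653.8, 1035570, -796901).
So ∂z/∂E = −n_x/n_z = 0.16269750 and ∂z/∂N = −n_y/n_z = 1.29949642.
Intercept c from Pick A: 887.6 − 77173.44 − 7318956.19 = −7395242.03.
At (473567, 5631644): z_contact = 77048.2 + 7318301.2 − 7395242.03 = 107.4 m.
Depth below ground = 211 − 107.4 = 104 m.

104 m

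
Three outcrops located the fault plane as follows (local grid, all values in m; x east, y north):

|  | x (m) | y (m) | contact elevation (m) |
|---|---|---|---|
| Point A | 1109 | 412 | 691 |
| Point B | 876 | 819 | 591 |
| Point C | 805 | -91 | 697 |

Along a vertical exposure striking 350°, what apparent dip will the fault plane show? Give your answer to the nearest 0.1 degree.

Two edge vectors: Point A→Point B = (-233, 407, -100), Point A→Point C = (-304, -503, 6).
Normal n = (Point A→Point B) × (Point A→Point C) = (-47858, 31798, 240927).
So ∂z/∂x = −n_x/n_z = 0.19864 and ∂z/∂y = −n_y/n_z = −0.13198.
Unit vector along 350° is (sin 350°, cos 350°) = (-0.1736, 0.9848).
Slope in that direction = a·(-0.1736) + b·(0.9848) = −0.16447.
Apparent dip = arctan|0.16447| = 9.3° (true dip is 13.4°, so apparent ≤ true as expected).

9.3°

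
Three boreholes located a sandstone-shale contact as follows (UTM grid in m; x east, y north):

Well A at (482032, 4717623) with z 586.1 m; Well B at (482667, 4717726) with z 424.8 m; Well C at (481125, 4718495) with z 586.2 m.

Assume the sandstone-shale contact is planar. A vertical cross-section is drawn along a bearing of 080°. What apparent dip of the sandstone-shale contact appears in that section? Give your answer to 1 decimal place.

14.2°

Two edge vectors: Well A→Well B = (635, 103, -161.3), Well A→Well C = (-907, 872, 0.1).
Normal n = (Well A→Well B) × (Well A→Well C) = (140663.9, 146235.6, 647141).
So ∂z/∂x = −n_x/n_z = −0.21736 and ∂z/∂y = −n_y/n_z = −0.22597.
Unit vector along 080° is (sin 80°, cos 80°) = (0.9848, 0.1736).
Slope in that direction = a·(0.9848) + b·(0.1736) = −0.25330.
Apparent dip = arctan|0.25330| = 14.2° (true dip is 17.4°, so apparent ≤ true as expected).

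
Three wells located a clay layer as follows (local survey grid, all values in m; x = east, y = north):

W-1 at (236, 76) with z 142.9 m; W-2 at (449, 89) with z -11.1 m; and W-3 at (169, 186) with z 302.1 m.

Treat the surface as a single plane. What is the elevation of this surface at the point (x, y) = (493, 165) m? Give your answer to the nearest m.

Let the plane be z = a·x + b·y + c.
W-2−W-1: 213a + 13b = −154;  W-3−W-1: −67a + 110b = 159.2.
Solving gives a = −0.78226, b = 0.97081.
Then c = 142.9 − a·236 − b·76 = 253.73.
At (493, 165): z = −385.7 + 160.2 + 253.73 = 28.3 m.

28 m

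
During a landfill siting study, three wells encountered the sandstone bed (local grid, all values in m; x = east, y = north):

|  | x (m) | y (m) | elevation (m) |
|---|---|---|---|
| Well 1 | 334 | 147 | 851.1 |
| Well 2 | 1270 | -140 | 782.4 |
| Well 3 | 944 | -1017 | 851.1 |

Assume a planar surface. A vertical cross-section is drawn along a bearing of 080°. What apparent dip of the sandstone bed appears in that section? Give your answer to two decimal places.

5.37°

Two edge vectors: Well 1→Well 2 = (936, -287, -68.7), Well 1→Well 3 = (610, -1164, 0).
Normal n = (Well 1→Well 2) × (Well 1→Well 3) = (-79966.8, -41907, -914434).
So ∂z/∂x = −n_x/n_z = −0.08745 and ∂z/∂y = −n_y/n_z = −0.04583.
Unit vector along 080° is (sin 80°, cos 80°) = (0.9848, 0.1736).
Slope in that direction = a·(0.9848) + b·(0.1736) = −0.09408.
Apparent dip = arctan|0.09408| = 5.37° (true dip is 5.6°, so apparent ≤ true as expected).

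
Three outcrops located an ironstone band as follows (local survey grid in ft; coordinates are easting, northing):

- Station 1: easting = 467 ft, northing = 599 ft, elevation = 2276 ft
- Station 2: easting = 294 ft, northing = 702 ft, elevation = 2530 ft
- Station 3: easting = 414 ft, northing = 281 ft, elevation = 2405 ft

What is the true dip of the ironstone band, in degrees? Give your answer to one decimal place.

Two edge vectors: Station 1→Station 2 = (-173, 103, 254), Station 1→Station 3 = (-53, -318, 129).
Normal n = (Station 1→Station 2) × (Station 1→Station 3) = (94059, 8855, 60473).
So ∂z/∂easting = −n_x/n_z = −1.55539 and ∂z/∂northing = −n_y/n_z = −0.14643.
Gradient magnitude |∇z| = √(a² + b²) = √(2.41923 + 0.02144) = 1.56227.
True dip = arctan(1.56227) = 57.4°, dipping toward E (azimuth ≈ 085°).

57.4°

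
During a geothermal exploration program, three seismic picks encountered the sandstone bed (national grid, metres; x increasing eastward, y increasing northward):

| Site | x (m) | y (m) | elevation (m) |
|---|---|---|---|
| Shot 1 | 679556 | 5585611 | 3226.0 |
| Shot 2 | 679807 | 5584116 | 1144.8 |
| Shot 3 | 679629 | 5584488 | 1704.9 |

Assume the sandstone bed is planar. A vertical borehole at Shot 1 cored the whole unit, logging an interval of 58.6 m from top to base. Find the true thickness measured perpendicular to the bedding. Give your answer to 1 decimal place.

Two edge vectors: Shot 1→Shot 2 = (251, -1495, -2081.2), Shot 1→Shot 3 = (73, -1123, -1521.1).
Normal n = (Shot 1→Shot 2) × (Shot 1→Shot 3) = (-63143.1, 229868.5, -172738).
So ∂z/∂x = −n_x/n_z = −0.36554 and ∂z/∂y = −n_y/n_z = 1.33073.
|∇z| = √(a²+b²) = 1.38003, so dip δ = arctan(1.38003) = 54.07°.
True thickness = vertical thickness × cos δ = 58.6 × cos 54.07° = 34.4 m.

34.4 m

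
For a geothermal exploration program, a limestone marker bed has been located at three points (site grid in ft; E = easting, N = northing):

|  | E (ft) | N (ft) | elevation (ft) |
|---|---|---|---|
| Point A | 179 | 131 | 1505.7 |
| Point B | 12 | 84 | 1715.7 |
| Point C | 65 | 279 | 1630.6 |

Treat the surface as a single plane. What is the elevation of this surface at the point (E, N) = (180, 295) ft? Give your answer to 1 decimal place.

1487.7 ft

Let the plane be z = a·E + b·N + c.
Point B−Point A: −167a − 47b = 210;  Point C−Point A: −114a + 148b = 124.9.
Solving gives a = −1.22865, b = −0.10247.
Then c = 1505.7 − a·179 − b·131 = 1739.05.
At (180, 295): z = −221.2 − 30.2 + 1739.05 = 1487.7 ft.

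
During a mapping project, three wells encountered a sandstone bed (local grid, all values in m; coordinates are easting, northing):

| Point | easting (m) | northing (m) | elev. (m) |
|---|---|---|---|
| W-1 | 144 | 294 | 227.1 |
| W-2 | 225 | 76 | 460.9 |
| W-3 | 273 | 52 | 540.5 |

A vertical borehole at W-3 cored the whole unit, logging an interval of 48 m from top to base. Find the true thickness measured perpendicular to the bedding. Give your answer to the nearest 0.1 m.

26.8 m

Let the plane be z = a·easting + b·northing + c.
W-2−W-1: 81a − 218b = 233.8;  W-3−W-1: 129a − 242b = 313.4.
Solving gives a = 1.37812, b = −0.56042.
|∇z| = √(a²+b²) = 1.48771, so dip δ = arctan(1.48771) = 56.09°.
True thickness = vertical thickness × cos δ = 48 × cos 56.09° = 26.8 m.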